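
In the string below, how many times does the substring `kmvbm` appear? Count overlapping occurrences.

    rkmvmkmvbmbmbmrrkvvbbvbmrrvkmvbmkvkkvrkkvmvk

Sliding a length-5 window over the 44 characters (40 positions):
  position 6–10: kmvbm
  position 28–32: kmvbm

2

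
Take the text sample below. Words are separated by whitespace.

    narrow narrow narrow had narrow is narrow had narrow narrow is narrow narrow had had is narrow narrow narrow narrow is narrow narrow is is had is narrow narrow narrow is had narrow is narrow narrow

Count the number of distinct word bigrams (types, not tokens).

9

36 tokens → 35 bigram windows in total.
Repeated bigrams (each contributes count−1 duplicates):
  narrow narrow: 11
  is narrow: 6
  narrow is: 6
  had narrow: 3
  narrow had: 3
  had is: 2
  is had: 2
26 duplicate windows → 35 − 26 = 9 distinct.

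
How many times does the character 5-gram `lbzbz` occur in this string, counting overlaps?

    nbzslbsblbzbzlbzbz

2

Sliding a length-5 window over the 18 characters (14 positions):
  position 9–13: lbzbz
  position 14–18: lbzbz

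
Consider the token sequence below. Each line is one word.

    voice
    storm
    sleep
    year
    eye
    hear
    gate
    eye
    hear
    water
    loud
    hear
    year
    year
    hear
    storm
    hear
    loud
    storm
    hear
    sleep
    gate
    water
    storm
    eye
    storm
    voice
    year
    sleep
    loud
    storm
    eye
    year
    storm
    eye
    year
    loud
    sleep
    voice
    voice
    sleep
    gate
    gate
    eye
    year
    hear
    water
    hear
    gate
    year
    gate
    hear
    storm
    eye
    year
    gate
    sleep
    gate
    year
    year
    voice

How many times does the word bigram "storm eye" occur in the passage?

Scanning the 60 overlapping bigram windows for "storm eye":
  position 24–25: storm eye
  position 31–32: storm eye
  position 34–35: storm eye
  position 53–54: storm eye

4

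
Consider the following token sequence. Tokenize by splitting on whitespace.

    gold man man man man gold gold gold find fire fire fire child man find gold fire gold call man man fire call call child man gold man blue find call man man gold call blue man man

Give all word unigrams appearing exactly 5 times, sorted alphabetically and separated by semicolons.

Unigram counts meeting the condition (exactly 5 times):
  call: 5
  fire: 5

call; fire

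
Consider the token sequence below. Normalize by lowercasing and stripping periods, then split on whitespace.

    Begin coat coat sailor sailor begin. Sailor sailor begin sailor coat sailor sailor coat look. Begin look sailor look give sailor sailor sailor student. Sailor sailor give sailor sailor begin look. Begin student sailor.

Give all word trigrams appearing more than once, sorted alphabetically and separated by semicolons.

Trigram counts meeting the condition (more than once):
  coat sailor sailor: 2
  give sailor sailor: 2
  sailor begin sailor: 2
  sailor sailor begin: 3

coat sailor sailor; give sailor sailor; sailor begin sailor; sailor sailor begin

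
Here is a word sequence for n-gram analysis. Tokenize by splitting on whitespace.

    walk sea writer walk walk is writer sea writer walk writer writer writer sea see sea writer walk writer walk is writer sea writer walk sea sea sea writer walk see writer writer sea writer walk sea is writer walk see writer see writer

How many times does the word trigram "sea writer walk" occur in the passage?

Scanning the 42 overlapping trigram windows for "sea writer walk":
  position 2–4: sea writer walk
  position 8–10: sea writer walk
  position 16–18: sea writer walk
  position 23–25: sea writer walk
  position 28–30: sea writer walk
  position 34–36: sea writer walk

6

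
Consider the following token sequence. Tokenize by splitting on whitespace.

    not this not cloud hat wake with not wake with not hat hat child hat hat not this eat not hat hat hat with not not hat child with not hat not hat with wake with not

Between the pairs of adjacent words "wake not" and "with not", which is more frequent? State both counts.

"wake not": 0 occurrences
"with not": 5 occurrences

"with not" (5 vs 0)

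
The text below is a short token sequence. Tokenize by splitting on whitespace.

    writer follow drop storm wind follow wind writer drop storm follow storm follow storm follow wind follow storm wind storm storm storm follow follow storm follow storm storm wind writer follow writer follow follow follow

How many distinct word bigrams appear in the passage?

35 tokens → 34 bigram windows in total.
Repeated bigrams (each contributes count−1 duplicates):
  follow storm: 5
  storm follow: 5
  follow follow: 3
  storm storm: 3
  storm wind: 3
  writer follow: 3
  drop storm: 2
  follow wind: 2
  … (2 more repeated)
20 duplicate windows → 34 − 20 = 14 distinct.

14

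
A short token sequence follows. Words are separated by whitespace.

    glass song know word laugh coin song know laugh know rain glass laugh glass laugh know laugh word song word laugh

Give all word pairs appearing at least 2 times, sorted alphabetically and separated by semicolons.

glass laugh; know laugh; laugh know; song know; word laugh

Bigram counts meeting the condition (at least 2 times):
  glass laugh: 2
  know laugh: 2
  laugh know: 2
  song know: 2
  word laugh: 2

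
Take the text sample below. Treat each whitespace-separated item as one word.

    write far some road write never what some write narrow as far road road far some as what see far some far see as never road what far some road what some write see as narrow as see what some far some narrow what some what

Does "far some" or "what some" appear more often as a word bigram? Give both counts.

"far some" (5 vs 4)

"far some": 5 occurrences
"what some": 4 occurrences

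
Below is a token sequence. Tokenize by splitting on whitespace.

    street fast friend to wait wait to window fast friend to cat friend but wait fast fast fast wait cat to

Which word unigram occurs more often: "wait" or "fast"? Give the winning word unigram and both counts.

"wait": 4 occurrences
"fast": 5 occurrences

"fast" (5 vs 4)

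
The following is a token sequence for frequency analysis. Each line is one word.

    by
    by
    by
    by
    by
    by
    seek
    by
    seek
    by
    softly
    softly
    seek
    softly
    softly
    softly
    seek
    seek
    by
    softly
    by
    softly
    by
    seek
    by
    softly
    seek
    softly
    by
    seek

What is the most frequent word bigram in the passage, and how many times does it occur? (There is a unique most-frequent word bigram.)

Bigram frequencies (highest first):
  by by: 5
  by seek: 4
  seek by: 4
  by softly: 4
  softly softly: 3
  softly seek: 3
  … (3 more, each ≤ 3)

"by by", 5 times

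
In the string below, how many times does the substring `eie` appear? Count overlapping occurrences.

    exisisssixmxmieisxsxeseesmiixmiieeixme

Sliding a length-3 window over the 38 characters (36 positions):
  (no match at any position)

0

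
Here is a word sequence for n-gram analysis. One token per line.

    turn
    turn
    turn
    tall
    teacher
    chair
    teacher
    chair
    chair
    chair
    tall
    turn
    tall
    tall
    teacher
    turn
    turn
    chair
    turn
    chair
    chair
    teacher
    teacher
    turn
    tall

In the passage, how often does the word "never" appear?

Scanning the 25 tokens for "never":
  (none found)

0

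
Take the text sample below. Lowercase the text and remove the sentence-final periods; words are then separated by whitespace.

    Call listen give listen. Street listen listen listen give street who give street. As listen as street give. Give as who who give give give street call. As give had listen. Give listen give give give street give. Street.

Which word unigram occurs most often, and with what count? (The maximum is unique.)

"give", 14 times

Unigram frequencies (highest first):
  give: 14
  listen: 8
  street: 7
  as: 4
  who: 3
  call: 2
  … (1 more, each ≤ 1)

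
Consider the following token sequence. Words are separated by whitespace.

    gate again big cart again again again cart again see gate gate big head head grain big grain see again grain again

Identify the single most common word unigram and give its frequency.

"again", 7 times

Unigram frequencies (highest first):
  again: 7
  gate: 3
  big: 3
  grain: 3
  cart: 2
  see: 2
  … (1 more, each ≤ 2)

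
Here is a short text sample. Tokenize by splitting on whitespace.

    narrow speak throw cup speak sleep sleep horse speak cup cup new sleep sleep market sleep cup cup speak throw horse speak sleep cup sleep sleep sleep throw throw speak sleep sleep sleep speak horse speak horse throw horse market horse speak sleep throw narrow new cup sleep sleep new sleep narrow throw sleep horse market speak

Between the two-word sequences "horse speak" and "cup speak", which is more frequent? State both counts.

"horse speak": 4 occurrences
"cup speak": 2 occurrences

"horse speak" (4 vs 2)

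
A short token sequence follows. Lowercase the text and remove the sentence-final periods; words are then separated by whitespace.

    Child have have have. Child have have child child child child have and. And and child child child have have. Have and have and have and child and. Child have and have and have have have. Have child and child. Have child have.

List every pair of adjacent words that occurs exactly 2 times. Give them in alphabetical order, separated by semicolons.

and and; child and

Bigram counts meeting the condition (exactly 2 times):
  and and: 2
  child and: 2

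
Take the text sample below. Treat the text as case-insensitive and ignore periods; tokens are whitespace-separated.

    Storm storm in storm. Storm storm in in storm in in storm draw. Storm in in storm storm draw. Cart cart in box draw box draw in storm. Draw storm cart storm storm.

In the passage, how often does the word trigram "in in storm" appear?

Scanning the 31 overlapping trigram windows for "in in storm":
  position 7–9: in in storm
  position 10–12: in in storm
  position 15–17: in in storm

3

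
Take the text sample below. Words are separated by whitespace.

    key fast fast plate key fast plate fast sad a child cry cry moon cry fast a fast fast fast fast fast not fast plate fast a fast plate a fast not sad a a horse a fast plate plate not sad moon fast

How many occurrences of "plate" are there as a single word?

Scanning the 44 tokens for "plate":
  position 4: plate
  position 7: plate
  position 25: plate
  position 29: plate
  position 39: plate
  position 40: plate

6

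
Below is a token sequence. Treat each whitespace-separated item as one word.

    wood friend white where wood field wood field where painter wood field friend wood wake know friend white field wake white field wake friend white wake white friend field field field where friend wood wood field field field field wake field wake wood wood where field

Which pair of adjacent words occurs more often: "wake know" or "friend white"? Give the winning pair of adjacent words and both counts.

"friend white" (3 vs 1)

"wake know": 1 occurrence
"friend white": 3 occurrences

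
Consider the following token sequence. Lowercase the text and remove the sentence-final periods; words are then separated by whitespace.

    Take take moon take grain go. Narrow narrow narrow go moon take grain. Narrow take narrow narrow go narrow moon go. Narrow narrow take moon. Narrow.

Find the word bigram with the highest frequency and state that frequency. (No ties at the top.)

"narrow narrow", 4 times

Bigram frequencies (highest first):
  narrow narrow: 4
  go narrow: 3
  take moon: 2
  moon take: 2
  take grain: 2
  narrow go: 2
  … (9 more, each ≤ 2)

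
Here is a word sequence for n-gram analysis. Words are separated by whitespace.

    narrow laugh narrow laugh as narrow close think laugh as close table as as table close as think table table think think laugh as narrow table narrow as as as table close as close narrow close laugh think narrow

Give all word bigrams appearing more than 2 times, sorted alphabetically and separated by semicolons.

as as; laugh as

Bigram counts meeting the condition (more than 2 times):
  as as: 3
  laugh as: 3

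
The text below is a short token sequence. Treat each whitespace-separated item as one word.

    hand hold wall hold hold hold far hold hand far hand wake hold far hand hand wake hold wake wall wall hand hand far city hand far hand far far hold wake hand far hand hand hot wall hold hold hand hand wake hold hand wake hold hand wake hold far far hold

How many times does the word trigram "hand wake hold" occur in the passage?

5

Scanning the 51 overlapping trigram windows for "hand wake hold":
  position 11–13: hand wake hold
  position 16–18: hand wake hold
  position 42–44: hand wake hold
  position 45–47: hand wake hold
  position 48–50: hand wake hold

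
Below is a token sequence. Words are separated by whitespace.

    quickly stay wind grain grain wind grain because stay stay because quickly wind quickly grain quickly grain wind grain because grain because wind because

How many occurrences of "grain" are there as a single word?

Scanning the 24 tokens for "grain":
  position 4: grain
  position 5: grain
  position 7: grain
  position 15: grain
  position 17: grain
  position 19: grain
  position 21: grain

7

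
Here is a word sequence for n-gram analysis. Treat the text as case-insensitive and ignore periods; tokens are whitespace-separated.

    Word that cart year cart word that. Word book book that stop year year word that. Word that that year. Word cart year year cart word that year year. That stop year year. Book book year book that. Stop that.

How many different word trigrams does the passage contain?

32

40 tokens → 38 trigram windows in total.
Repeated trigrams (each contributes count−1 duplicates):
  book that stop: 2
  cart word that: 2
  stop year year: 2
  that stop year: 2
  word that word: 2
  year cart word: 2
6 duplicate windows → 38 − 6 = 32 distinct.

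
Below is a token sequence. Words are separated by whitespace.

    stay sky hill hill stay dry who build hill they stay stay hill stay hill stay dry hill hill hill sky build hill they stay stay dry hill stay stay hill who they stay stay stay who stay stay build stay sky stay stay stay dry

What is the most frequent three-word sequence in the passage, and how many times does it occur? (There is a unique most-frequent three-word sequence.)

"they stay stay", 3 times

Trigram frequencies (highest first):
  they stay stay: 3
  hill stay dry: 2
  build hill they: 2
  hill they stay: 2
  stay stay hill: 2
  stay hill stay: 2
  … (28 more, each ≤ 2)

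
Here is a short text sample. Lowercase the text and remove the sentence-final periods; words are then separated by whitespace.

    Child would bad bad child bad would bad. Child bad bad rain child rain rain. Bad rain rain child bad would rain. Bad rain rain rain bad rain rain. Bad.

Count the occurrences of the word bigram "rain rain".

Scanning the 29 overlapping bigram windows for "rain rain":
  position 14–15: rain rain
  position 17–18: rain rain
  position 24–25: rain rain
  position 25–26: rain rain
  position 28–29: rain rain

5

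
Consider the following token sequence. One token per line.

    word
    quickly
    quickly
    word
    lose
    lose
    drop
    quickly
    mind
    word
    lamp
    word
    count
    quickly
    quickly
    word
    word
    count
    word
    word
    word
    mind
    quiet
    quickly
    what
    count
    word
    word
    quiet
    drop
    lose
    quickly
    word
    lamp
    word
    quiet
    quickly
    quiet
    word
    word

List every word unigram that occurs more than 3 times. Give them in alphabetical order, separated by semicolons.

Unigram counts meeting the condition (more than 3 times):
  quickly: 8
  quiet: 4
  word: 15

quickly; quiet; word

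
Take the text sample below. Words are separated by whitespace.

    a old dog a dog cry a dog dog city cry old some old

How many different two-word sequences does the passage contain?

14 tokens → 13 bigram windows in total.
Repeated bigrams (each contributes count−1 duplicates):
  a dog: 2
1 duplicate windows → 13 − 1 = 12 distinct.

12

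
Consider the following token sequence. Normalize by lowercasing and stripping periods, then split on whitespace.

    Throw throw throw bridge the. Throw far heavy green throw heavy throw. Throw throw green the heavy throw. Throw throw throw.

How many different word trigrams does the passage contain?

15

21 tokens → 19 trigram windows in total.
Repeated trigrams (each contributes count−1 duplicates):
  throw throw throw: 4
  heavy throw throw: 2
4 duplicate windows → 19 − 4 = 15 distinct.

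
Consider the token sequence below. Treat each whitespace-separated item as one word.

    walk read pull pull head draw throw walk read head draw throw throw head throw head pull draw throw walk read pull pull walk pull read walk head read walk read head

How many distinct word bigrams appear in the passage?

32 tokens → 31 bigram windows in total.
Repeated bigrams (each contributes count−1 duplicates):
  walk read: 4
  draw throw: 3
  head draw: 2
  pull pull: 2
  read head: 2
  read pull: 2
  read walk: 2
  throw head: 2
  … (1 more repeated)
12 duplicate windows → 31 − 12 = 19 distinct.

19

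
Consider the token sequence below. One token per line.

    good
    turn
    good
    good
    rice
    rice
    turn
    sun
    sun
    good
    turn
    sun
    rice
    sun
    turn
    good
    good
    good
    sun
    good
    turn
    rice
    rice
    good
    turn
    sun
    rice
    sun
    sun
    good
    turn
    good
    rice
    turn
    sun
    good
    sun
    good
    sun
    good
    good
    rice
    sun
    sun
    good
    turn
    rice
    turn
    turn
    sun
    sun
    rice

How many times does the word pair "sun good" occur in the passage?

Scanning the 51 overlapping bigram windows for "sun good":
  position 9–10: sun good
  position 19–20: sun good
  position 29–30: sun good
  position 35–36: sun good
  position 37–38: sun good
  position 39–40: sun good
  position 44–45: sun good

7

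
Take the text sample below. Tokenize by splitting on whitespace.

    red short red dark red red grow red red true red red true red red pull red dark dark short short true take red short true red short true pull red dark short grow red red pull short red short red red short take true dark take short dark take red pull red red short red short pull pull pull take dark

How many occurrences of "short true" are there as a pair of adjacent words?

Scanning the 61 overlapping bigram windows for "short true":
  position 21–22: short true
  position 25–26: short true
  position 28–29: short true

3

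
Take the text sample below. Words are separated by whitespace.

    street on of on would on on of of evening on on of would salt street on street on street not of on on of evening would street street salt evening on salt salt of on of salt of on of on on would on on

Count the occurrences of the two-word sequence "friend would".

Scanning the 45 overlapping bigram windows for "friend would":
  (none found)

0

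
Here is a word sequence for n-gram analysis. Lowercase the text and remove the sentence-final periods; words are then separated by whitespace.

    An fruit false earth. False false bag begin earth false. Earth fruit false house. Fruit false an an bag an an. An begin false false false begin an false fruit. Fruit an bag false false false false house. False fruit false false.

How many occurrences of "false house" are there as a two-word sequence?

Scanning the 41 overlapping bigram windows for "false house":
  position 13–14: false house
  position 37–38: false house

2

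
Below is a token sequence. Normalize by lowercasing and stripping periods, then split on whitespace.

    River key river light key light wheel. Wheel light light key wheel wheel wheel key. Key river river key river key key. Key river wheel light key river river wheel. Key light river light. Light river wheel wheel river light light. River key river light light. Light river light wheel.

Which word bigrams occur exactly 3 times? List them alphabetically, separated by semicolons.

Bigram counts meeting the condition (exactly 3 times):
  key key: 3
  light key: 3
  river wheel: 3

key key; light key; river wheel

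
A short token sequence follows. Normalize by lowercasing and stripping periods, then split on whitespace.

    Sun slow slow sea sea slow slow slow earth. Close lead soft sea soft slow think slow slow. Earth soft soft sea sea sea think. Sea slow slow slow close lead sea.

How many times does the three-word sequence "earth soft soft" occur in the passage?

1

Scanning the 30 overlapping trigram windows for "earth soft soft":
  position 19–21: earth soft soft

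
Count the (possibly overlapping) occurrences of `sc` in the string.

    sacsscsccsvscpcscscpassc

Sliding a length-2 window over the 24 characters (23 positions):
  position 5–6: sc
  position 7–8: sc
  position 12–13: sc
  position 16–17: sc
  position 18–19: sc
  position 23–24: sc

6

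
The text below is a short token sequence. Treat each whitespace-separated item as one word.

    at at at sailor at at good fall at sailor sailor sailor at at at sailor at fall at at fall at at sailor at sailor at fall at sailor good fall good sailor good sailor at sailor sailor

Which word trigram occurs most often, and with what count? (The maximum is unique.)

"at sailor at", 4 times

Trigram frequencies (highest first):
  at sailor at: 4
  at at sailor: 3
  at fall at: 3
  at at at: 2
  sailor at at: 2
  fall at sailor: 2
  … (17 more, each ≤ 2)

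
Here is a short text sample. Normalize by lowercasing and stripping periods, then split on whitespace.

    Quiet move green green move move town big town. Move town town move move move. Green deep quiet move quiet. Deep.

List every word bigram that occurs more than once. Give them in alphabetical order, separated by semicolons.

move green; move move; move town; quiet move; town move

Bigram counts meeting the condition (more than once):
  move green: 2
  move move: 3
  move town: 2
  quiet move: 2
  town move: 2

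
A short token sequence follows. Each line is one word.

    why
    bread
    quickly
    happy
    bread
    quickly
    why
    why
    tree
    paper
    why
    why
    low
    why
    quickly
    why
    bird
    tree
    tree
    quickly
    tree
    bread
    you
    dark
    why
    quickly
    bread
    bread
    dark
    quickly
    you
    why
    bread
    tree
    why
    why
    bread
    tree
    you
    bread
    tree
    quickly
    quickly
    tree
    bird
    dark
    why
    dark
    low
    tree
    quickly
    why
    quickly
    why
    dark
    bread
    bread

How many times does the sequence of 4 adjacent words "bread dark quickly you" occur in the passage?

1

Scanning the 54 overlapping 4-gram windows for "bread dark quickly you":
  position 28–31: bread dark quickly you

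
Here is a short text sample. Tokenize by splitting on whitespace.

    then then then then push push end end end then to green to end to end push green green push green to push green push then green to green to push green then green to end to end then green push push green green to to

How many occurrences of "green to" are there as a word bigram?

6

Scanning the 45 overlapping bigram windows for "green to":
  position 12–13: green to
  position 21–22: green to
  position 27–28: green to
  position 29–30: green to
  position 34–35: green to
  position 44–45: green to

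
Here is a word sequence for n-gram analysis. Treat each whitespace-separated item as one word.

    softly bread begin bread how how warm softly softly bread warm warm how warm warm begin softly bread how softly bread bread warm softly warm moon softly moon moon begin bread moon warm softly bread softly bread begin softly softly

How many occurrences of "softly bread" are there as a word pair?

Scanning the 39 overlapping bigram windows for "softly bread":
  position 1–2: softly bread
  position 9–10: softly bread
  position 17–18: softly bread
  position 20–21: softly bread
  position 34–35: softly bread
  position 36–37: softly bread

6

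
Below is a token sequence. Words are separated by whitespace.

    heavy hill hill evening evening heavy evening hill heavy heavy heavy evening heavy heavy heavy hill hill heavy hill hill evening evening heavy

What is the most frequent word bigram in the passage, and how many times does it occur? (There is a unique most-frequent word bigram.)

"heavy heavy", 4 times

Bigram frequencies (highest first):
  heavy heavy: 4
  heavy hill: 3
  hill hill: 3
  evening heavy: 3
  hill evening: 2
  evening evening: 2
  … (3 more, each ≤ 2)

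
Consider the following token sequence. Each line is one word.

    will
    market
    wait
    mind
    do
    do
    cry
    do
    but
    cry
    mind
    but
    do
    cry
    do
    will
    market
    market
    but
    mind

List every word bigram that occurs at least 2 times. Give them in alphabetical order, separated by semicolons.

Bigram counts meeting the condition (at least 2 times):
  cry do: 2
  do cry: 2
  will market: 2

cry do; do cry; will market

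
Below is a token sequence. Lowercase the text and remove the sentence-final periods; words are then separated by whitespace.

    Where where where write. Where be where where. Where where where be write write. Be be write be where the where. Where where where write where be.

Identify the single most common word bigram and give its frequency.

"where where", 9 times

Bigram frequencies (highest first):
  where where: 9
  where be: 3
  where write: 2
  write where: 2
  be where: 2
  be write: 2
  … (5 more, each ≤ 2)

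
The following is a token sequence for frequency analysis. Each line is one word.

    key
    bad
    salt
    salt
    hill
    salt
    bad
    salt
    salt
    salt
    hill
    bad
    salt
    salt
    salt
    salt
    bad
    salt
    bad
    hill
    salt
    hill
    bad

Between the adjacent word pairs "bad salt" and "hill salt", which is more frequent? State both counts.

"bad salt": 4 occurrences
"hill salt": 2 occurrences

"bad salt" (4 vs 2)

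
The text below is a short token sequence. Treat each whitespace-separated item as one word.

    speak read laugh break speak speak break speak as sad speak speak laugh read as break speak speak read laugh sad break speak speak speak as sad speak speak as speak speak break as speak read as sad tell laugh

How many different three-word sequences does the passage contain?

40 tokens → 38 trigram windows in total.
Repeated trigrams (each contributes count−1 duplicates):
  break speak speak: 3
  as sad speak: 2
  sad speak speak: 2
  speak as sad: 2
  speak read laugh: 2
  speak speak as: 2
  speak speak break: 2
8 duplicate windows → 38 − 8 = 30 distinct.

30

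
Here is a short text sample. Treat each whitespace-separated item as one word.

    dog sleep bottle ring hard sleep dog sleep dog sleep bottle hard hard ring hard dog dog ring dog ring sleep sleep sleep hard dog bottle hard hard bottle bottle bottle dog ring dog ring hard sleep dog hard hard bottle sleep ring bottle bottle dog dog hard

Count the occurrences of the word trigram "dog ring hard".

1

Scanning the 46 overlapping trigram windows for "dog ring hard":
  position 34–36: dog ring hard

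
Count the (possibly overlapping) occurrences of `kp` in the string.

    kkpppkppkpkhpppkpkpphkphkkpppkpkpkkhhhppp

Sliding a length-2 window over the 41 characters (40 positions):
  position 2–3: kp
  position 6–7: kp
  position 9–10: kp
  position 16–17: kp
  position 18–19: kp
  position 22–23: kp
  position 26–27: kp
  position 30–31: kp
  position 32–33: kp

9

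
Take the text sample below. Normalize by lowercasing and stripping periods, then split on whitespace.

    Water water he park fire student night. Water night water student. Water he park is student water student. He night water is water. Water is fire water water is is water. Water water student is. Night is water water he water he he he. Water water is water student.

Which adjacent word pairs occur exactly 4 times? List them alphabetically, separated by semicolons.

Bigram counts meeting the condition (exactly 4 times):
  is water: 4
  water he: 4
  water is: 4
  water student: 4

is water; water he; water is; water student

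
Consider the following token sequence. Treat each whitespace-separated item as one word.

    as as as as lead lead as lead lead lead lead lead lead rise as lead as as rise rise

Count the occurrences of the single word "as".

8

Scanning the 20 tokens for "as":
  position 1: as
  position 2: as
  position 3: as
  position 4: as
  position 7: as
  position 15: as
  position 17: as
  position 18: as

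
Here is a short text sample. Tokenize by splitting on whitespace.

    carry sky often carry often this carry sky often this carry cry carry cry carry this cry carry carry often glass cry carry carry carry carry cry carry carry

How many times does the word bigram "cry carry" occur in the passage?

Scanning the 28 overlapping bigram windows for "cry carry":
  position 12–13: cry carry
  position 14–15: cry carry
  position 17–18: cry carry
  position 22–23: cry carry
  position 27–28: cry carry

5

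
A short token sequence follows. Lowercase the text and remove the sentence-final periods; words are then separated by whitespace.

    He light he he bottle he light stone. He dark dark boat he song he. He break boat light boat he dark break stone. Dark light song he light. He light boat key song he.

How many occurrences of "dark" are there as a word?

Scanning the 35 tokens for "dark":
  position 10: dark
  position 11: dark
  position 22: dark
  position 25: dark

4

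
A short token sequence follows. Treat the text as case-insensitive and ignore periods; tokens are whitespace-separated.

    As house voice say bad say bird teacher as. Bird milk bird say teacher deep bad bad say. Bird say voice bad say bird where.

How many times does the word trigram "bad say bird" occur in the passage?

Scanning the 23 overlapping trigram windows for "bad say bird":
  position 5–7: bad say bird
  position 17–19: bad say bird
  position 22–24: bad say bird

3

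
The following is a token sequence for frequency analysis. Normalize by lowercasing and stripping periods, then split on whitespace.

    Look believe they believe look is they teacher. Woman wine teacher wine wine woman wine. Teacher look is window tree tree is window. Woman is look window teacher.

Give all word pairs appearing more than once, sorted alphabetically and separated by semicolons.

Bigram counts meeting the condition (more than once):
  is window: 2
  look is: 2
  wine teacher: 2
  woman wine: 2

is window; look is; wine teacher; woman wine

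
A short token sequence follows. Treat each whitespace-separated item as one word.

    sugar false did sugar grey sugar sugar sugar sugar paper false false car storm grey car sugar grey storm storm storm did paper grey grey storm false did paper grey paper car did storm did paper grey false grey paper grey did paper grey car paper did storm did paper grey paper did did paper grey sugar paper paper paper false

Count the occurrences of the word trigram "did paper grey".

Scanning the 59 overlapping trigram windows for "did paper grey":
  position 22–24: did paper grey
  position 28–30: did paper grey
  position 35–37: did paper grey
  position 42–44: did paper grey
  position 49–51: did paper grey
  position 54–56: did paper grey

6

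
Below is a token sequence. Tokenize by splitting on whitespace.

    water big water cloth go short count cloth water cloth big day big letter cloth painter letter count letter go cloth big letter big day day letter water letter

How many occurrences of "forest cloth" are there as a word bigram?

Scanning the 28 overlapping bigram windows for "forest cloth":
  (none found)

0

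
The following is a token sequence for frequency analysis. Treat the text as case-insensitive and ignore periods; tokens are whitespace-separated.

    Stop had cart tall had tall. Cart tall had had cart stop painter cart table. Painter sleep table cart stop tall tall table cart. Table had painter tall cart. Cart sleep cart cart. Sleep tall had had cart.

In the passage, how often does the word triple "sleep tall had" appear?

1

Scanning the 36 overlapping trigram windows for "sleep tall had":
  position 34–36: sleep tall had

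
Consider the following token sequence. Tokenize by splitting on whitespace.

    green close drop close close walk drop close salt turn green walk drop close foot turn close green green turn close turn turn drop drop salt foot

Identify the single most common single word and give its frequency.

Unigram frequencies (highest first):
  close: 7
  drop: 5
  turn: 5
  green: 4
  walk: 2
  salt: 2
  … (1 more, each ≤ 2)

"close", 7 times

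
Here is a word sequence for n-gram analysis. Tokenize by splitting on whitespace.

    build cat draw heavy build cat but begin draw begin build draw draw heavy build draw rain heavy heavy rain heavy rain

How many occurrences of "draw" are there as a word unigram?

Scanning the 22 tokens for "draw":
  position 3: draw
  position 9: draw
  position 12: draw
  position 13: draw
  position 16: draw

5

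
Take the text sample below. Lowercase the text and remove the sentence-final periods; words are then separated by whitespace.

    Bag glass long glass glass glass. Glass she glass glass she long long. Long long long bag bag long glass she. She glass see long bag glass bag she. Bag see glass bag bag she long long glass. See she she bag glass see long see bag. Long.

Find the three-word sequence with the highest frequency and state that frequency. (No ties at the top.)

"long long long", 3 times

Trigram frequencies (highest first):
  long long long: 3
  glass glass glass: 2
  glass glass she: 2
  she long long: 2
  glass see long: 2
  bag glass long: 1
  … (34 more, each ≤ 1)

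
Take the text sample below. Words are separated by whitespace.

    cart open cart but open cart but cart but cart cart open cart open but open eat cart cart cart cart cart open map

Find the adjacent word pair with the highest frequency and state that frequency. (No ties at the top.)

"cart cart", 5 times

Bigram frequencies (highest first):
  cart cart: 5
  cart open: 4
  open cart: 3
  cart but: 3
  but open: 2
  but cart: 2
  … (4 more, each ≤ 1)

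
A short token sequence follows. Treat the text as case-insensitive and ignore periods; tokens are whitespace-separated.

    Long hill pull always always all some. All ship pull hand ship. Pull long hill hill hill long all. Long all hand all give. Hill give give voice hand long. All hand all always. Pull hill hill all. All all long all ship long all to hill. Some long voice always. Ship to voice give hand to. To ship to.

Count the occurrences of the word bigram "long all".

5

Scanning the 59 overlapping bigram windows for "long all":
  position 18–19: long all
  position 20–21: long all
  position 30–31: long all
  position 41–42: long all
  position 44–45: long all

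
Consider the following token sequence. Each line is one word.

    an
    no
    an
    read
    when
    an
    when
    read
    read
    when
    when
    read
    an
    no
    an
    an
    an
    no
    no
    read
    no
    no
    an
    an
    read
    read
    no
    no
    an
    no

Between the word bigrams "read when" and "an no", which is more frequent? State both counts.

"read when": 2 occurrences
"an no": 4 occurrences

"an no" (4 vs 2)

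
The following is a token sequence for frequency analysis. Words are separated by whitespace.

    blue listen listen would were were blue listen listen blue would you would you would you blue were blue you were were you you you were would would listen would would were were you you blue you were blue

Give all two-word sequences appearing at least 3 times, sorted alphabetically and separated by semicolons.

were blue; were were; would you; you were; you you

Bigram counts meeting the condition (at least 3 times):
  were blue: 3
  were were: 3
  would you: 3
  you were: 3
  you you: 3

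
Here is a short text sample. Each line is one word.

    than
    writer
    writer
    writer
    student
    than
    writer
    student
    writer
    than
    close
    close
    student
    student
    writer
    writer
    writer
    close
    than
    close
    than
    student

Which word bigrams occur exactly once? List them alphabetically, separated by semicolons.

close close; close student; student student; student than; than student; writer close; writer than

Bigram counts meeting the condition (exactly once):
  close close: 1
  close student: 1
  student student: 1
  student than: 1
  than student: 1
  writer close: 1
  writer than: 1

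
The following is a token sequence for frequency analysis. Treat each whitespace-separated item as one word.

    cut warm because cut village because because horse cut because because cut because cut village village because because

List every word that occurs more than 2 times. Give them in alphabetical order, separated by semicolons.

Unigram counts meeting the condition (more than 2 times):
  because: 8
  cut: 5
  village: 3

because; cut; village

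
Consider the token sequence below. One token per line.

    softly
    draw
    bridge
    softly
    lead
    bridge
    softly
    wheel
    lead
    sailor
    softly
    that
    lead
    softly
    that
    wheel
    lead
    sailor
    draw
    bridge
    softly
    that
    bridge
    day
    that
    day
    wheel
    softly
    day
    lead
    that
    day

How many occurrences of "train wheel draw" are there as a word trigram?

Scanning the 30 overlapping trigram windows for "train wheel draw":
  (none found)

0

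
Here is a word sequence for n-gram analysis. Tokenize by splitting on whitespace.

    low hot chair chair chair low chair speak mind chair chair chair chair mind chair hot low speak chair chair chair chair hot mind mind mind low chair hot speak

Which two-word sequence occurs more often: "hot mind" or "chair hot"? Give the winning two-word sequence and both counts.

"hot mind": 1 occurrence
"chair hot": 3 occurrences

"chair hot" (3 vs 1)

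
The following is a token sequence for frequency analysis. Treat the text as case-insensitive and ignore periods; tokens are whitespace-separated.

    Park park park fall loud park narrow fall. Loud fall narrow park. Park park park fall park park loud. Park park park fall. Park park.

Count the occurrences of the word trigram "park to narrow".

Scanning the 23 overlapping trigram windows for "park to narrow":
  (none found)

0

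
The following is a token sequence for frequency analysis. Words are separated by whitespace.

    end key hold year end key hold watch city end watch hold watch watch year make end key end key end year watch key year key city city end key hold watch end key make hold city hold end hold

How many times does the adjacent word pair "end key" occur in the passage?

6

Scanning the 39 overlapping bigram windows for "end key":
  position 1–2: end key
  position 5–6: end key
  position 17–18: end key
  position 19–20: end key
  position 29–30: end key
  position 33–34: end key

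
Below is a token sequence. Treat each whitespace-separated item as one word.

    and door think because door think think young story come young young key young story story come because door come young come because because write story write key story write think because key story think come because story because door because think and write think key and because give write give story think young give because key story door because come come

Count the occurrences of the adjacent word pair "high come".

Scanning the 61 overlapping bigram windows for "high come":
  (none found)

0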